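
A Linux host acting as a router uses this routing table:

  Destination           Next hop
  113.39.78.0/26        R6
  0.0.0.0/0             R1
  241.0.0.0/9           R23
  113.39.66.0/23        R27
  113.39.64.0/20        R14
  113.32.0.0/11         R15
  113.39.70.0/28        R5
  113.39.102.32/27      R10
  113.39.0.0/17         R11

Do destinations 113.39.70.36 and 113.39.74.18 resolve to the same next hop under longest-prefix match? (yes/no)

113.39.70.36: longest match 113.39.64.0/20 -> R14
113.39.74.18: longest match 113.39.64.0/20 -> R14

yes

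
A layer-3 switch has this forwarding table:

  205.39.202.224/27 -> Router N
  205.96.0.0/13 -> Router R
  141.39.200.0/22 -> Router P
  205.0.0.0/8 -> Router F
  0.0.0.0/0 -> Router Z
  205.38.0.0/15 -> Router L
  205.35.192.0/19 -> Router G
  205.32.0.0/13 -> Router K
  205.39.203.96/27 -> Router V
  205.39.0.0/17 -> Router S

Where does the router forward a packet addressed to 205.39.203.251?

Routes whose prefix contains 205.39.203.251:
  0.0.0.0/0 (default, matches everything) -> Router Z
  205.0.0.0/8 (205.0.0.0 - 205.255.255.255) -> Router F
  205.32.0.0/13 (205.32.0.0 - 205.39.255.255) -> Router K
  205.38.0.0/15 (205.38.0.0 - 205.39.255.255) -> Router L
More-specific entries that do NOT match:
  205.39.202.224/27 (205.39.202.224 - 205.39.202.255) does not contain 205.39.203.251
  205.39.203.96/27 (205.39.203.96 - 205.39.203.127) does not contain 205.39.203.251
  141.39.200.0/22 (141.39.200.0 - 141.39.203.255) does not contain 205.39.203.251
  205.35.192.0/19 (205.35.192.0 - 205.35.223.255) does not contain 205.39.203.251
  205.39.0.0/17 (205.39.0.0 - 205.39.127.255) does not contain 205.39.203.251
Longest matching prefix is /15 -> next hop Router L.

Router L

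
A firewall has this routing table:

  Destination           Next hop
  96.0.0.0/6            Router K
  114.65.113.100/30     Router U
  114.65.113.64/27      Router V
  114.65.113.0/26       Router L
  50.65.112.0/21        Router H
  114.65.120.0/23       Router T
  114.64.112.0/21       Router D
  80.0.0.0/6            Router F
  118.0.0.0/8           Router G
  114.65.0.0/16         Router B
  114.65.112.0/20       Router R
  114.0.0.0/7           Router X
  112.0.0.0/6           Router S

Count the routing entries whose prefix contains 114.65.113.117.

Prefixes containing 114.65.113.117:
  112.0.0.0/6 (112.0.0.0 - 115.255.255.255)
  114.0.0.0/7 (114.0.0.0 - 115.255.255.255)
  114.65.0.0/16 (114.65.0.0 - 114.65.255.255)
  114.65.112.0/20 (114.65.112.0 - 114.65.127.255)
Total matching entries: 4.

4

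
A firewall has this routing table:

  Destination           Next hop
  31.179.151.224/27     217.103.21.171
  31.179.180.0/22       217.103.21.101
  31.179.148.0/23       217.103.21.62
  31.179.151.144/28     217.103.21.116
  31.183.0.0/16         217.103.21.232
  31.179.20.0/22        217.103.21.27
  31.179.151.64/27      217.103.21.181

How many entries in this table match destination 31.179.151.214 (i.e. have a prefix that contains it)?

0

No listed prefix contains 31.179.151.214.
Total matching entries: 0.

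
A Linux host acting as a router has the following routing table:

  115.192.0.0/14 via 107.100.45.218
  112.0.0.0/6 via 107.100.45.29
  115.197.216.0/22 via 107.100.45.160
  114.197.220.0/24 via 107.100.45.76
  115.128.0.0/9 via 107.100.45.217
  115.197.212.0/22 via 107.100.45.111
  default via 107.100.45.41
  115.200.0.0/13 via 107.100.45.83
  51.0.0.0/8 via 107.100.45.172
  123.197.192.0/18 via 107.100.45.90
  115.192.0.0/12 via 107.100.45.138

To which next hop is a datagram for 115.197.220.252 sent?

Routes whose prefix contains 115.197.220.252:
  0.0.0.0/0 (default, matches everything) -> 107.100.45.41
  112.0.0.0/6 (112.0.0.0 - 115.255.255.255) -> 107.100.45.29
  115.128.0.0/9 (115.128.0.0 - 115.255.255.255) -> 107.100.45.217
  115.192.0.0/12 (115.192.0.0 - 115.207.255.255) -> 107.100.45.138
More-specific entries that do NOT match:
  114.197.220.0/24 (114.197.220.0 - 114.197.220.255) does not contain 115.197.220.252
  115.197.216.0/22 (115.197.216.0 - 115.197.219.255) does not contain 115.197.220.252
  115.197.212.0/22 (115.197.212.0 - 115.197.215.255) does not contain 115.197.220.252
  123.197.192.0/18 (123.197.192.0 - 123.197.255.255) does not contain 115.197.220.252
  115.192.0.0/14 (115.192.0.0 - 115.195.255.255) does not contain 115.197.220.252
  115.200.0.0/13 (115.200.0.0 - 115.207.255.255) does not contain 115.197.220.252
Longest matching prefix is /12 -> next hop 107.100.45.138.

107.100.45.138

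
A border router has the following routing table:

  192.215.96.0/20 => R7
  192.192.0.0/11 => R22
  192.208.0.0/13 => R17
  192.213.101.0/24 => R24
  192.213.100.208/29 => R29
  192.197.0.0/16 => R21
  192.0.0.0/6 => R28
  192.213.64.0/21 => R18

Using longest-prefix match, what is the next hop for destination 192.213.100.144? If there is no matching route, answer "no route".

R17

Routes whose prefix contains 192.213.100.144:
  192.0.0.0/6 (192.0.0.0 - 195.255.255.255) -> R28
  192.192.0.0/11 (192.192.0.0 - 192.223.255.255) -> R22
  192.208.0.0/13 (192.208.0.0 - 192.215.255.255) -> R17
More-specific entries that do NOT match:
  192.213.100.208/29 (192.213.100.208 - 192.213.100.215) does not contain 192.213.100.144
  192.213.101.0/24 (192.213.101.0 - 192.213.101.255) does not contain 192.213.100.144
  192.213.64.0/21 (192.213.64.0 - 192.213.71.255) does not contain 192.213.100.144
  192.215.96.0/20 (192.215.96.0 - 192.215.111.255) does not contain 192.213.100.144
  192.197.0.0/16 (192.197.0.0 - 192.197.255.255) does not contain 192.213.100.144
Longest matching prefix is /13 -> next hop R17.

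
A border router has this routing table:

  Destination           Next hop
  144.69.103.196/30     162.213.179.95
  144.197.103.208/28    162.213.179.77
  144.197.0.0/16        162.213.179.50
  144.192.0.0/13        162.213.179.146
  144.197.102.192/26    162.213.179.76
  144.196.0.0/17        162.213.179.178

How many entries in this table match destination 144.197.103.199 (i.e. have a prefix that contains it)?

Prefixes containing 144.197.103.199:
  144.192.0.0/13 (144.192.0.0 - 144.199.255.255)
  144.197.0.0/16 (144.197.0.0 - 144.197.255.255)
Total matching entries: 2.

2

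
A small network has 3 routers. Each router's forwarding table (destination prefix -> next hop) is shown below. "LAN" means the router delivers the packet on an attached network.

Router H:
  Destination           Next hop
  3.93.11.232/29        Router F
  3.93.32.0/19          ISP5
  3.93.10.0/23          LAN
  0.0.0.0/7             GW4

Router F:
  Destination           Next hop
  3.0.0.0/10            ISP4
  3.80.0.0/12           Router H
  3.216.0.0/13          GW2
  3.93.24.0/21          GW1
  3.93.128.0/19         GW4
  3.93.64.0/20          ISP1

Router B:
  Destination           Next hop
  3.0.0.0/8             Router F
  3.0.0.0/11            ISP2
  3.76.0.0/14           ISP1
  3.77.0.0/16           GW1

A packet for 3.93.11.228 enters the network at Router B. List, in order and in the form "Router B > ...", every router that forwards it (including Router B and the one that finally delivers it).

At Router B: longest match for 3.93.11.228 is 3.0.0.0/8 -> Router F
At Router F: longest match for 3.93.11.228 is 3.80.0.0/12 -> Router H
At Router H: longest match for 3.93.11.228 is 3.93.10.0/23 -> LAN

Router B > Router F > Router H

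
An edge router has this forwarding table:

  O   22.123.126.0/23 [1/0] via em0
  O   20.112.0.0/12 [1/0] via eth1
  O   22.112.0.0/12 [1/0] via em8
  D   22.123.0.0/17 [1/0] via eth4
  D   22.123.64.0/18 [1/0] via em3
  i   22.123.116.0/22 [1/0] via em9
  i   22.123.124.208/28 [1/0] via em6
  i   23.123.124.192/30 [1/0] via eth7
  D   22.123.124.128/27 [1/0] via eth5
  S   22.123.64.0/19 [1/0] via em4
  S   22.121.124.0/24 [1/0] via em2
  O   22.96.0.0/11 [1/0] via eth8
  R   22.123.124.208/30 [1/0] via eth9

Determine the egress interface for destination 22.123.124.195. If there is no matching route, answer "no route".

Routes whose prefix contains 22.123.124.195:
  22.96.0.0/11 (22.96.0.0 - 22.127.255.255) -> eth8
  22.112.0.0/12 (22.112.0.0 - 22.127.255.255) -> em8
  22.123.0.0/17 (22.123.0.0 - 22.123.127.255) -> eth4
  22.123.64.0/18 (22.123.64.0 - 22.123.127.255) -> em3
More-specific entries that do NOT match:
  23.123.124.192/30 (23.123.124.192 - 23.123.124.195) does not contain 22.123.124.195
  22.123.124.208/30 (22.123.124.208 - 22.123.124.211) does not contain 22.123.124.195
  22.123.124.208/28 (22.123.124.208 - 22.123.124.223) does not contain 22.123.124.195
  22.123.124.128/27 (22.123.124.128 - 22.123.124.159) does not contain 22.123.124.195
  22.121.124.0/24 (22.121.124.0 - 22.121.124.255) does not contain 22.123.124.195
  22.123.126.0/23 (22.123.126.0 - 22.123.127.255) does not contain 22.123.124.195
  22.123.116.0/22 (22.123.116.0 - 22.123.119.255) does not contain 22.123.124.195
  22.123.64.0/19 (22.123.64.0 - 22.123.95.255) does not contain 22.123.124.195
Longest matching prefix is /18 -> interface em3.

em3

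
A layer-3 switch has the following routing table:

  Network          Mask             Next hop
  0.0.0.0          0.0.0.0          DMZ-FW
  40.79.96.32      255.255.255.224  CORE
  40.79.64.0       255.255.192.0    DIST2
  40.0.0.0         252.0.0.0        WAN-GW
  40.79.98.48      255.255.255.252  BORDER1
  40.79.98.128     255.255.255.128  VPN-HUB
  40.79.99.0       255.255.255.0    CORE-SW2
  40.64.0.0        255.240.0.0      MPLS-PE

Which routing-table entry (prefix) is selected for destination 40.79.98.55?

40.79.64.0/18

Entries matching 40.79.98.55:
  0.0.0.0/0 (default, matches everything)
  40.0.0.0/6 (40.0.0.0 - 43.255.255.255)
  40.64.0.0/12 (40.64.0.0 - 40.79.255.255)
  40.79.64.0/18 (40.79.64.0 - 40.79.127.255)
Most specific is 40.79.64.0/18.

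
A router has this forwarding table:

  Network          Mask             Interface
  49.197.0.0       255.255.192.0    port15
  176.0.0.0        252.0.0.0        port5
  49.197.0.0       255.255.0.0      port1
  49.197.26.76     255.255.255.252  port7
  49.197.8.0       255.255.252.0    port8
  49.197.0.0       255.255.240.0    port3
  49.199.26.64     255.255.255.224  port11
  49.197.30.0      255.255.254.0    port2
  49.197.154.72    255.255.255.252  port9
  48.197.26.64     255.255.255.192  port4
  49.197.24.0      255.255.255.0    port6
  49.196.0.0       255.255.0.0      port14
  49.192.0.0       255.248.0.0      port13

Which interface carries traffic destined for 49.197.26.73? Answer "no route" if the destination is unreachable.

port15

Routes whose prefix contains 49.197.26.73:
  49.192.0.0/13 (49.192.0.0 - 49.199.255.255) -> port13
  49.197.0.0/16 (49.197.0.0 - 49.197.255.255) -> port1
  49.197.0.0/18 (49.197.0.0 - 49.197.63.255) -> port15
More-specific entries that do NOT match:
  49.197.26.76/30 (49.197.26.76 - 49.197.26.79) does not contain 49.197.26.73
  49.197.154.72/30 (49.197.154.72 - 49.197.154.75) does not contain 49.197.26.73
  49.199.26.64/27 (49.199.26.64 - 49.199.26.95) does not contain 49.197.26.73
  48.197.26.64/26 (48.197.26.64 - 48.197.26.127) does not contain 49.197.26.73
  49.197.24.0/24 (49.197.24.0 - 49.197.24.255) does not contain 49.197.26.73
  49.197.30.0/23 (49.197.30.0 - 49.197.31.255) does not contain 49.197.26.73
  49.197.8.0/22 (49.197.8.0 - 49.197.11.255) does not contain 49.197.26.73
  49.197.0.0/20 (49.197.0.0 - 49.197.15.255) does not contain 49.197.26.73
Longest matching prefix is /18 -> interface port15.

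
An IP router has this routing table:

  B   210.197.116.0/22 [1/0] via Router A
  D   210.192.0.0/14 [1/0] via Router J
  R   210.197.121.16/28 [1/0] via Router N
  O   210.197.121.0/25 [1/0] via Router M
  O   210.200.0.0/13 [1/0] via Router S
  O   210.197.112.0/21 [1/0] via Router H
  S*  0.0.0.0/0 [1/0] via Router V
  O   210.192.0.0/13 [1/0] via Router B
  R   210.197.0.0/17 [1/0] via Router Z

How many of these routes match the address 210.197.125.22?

Prefixes containing 210.197.125.22:
  0.0.0.0/0 (default, matches everything)
  210.192.0.0/13 (210.192.0.0 - 210.199.255.255)
  210.197.0.0/17 (210.197.0.0 - 210.197.127.255)
Total matching entries: 3.

3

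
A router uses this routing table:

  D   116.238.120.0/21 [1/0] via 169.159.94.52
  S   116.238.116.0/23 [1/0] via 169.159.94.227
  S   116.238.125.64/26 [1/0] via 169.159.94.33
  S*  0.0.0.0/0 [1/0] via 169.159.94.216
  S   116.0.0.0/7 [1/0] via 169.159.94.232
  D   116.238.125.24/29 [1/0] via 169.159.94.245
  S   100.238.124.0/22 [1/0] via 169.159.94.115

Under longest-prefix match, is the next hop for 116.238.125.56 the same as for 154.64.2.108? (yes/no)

116.238.125.56: longest match 116.238.120.0/21 -> 169.159.94.52
154.64.2.108: longest match 0.0.0.0/0 -> 169.159.94.216

no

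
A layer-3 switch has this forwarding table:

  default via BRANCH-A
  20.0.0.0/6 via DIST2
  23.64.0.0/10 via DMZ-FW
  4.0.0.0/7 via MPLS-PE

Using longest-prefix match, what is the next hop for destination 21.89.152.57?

DIST2

Routes whose prefix contains 21.89.152.57:
  0.0.0.0/0 (default, matches everything) -> BRANCH-A
  20.0.0.0/6 (20.0.0.0 - 23.255.255.255) -> DIST2
More-specific entries that do NOT match:
  23.64.0.0/10 (23.64.0.0 - 23.127.255.255) does not contain 21.89.152.57
  4.0.0.0/7 (4.0.0.0 - 5.255.255.255) does not contain 21.89.152.57
Longest matching prefix is /6 -> next hop DIST2.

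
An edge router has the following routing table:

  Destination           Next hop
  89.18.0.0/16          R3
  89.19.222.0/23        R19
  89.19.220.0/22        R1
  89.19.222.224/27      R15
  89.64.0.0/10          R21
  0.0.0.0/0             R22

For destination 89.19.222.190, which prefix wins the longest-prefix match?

Entries matching 89.19.222.190:
  0.0.0.0/0 (default, matches everything)
  89.19.220.0/22 (89.19.220.0 - 89.19.223.255)
  89.19.222.0/23 (89.19.222.0 - 89.19.223.255)
Most specific is 89.19.222.0/23.

89.19.222.0/23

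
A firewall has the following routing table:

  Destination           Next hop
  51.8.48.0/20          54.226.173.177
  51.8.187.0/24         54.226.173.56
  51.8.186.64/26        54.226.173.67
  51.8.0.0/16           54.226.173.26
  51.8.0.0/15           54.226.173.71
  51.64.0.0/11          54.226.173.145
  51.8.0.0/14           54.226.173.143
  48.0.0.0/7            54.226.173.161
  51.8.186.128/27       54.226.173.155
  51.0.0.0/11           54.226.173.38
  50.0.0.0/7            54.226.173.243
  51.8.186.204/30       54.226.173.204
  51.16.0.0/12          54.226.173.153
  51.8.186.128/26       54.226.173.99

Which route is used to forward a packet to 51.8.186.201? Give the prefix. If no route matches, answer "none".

51.8.0.0/16

Entries matching 51.8.186.201:
  50.0.0.0/7 (50.0.0.0 - 51.255.255.255)
  51.0.0.0/11 (51.0.0.0 - 51.31.255.255)
  51.8.0.0/14 (51.8.0.0 - 51.11.255.255)
  51.8.0.0/15 (51.8.0.0 - 51.9.255.255)
  51.8.0.0/16 (51.8.0.0 - 51.8.255.255)
Most specific is 51.8.0.0/16.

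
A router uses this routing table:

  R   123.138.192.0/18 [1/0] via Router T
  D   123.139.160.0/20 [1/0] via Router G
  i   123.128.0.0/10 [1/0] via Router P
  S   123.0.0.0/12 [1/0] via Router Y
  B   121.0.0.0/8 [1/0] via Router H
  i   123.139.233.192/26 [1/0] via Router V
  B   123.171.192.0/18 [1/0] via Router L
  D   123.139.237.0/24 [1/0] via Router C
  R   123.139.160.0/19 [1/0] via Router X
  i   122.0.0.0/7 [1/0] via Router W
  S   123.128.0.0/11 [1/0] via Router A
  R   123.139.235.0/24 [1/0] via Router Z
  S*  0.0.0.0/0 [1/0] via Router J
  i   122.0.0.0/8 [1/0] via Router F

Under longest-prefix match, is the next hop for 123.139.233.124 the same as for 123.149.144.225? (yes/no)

yes

123.139.233.124: longest match 123.128.0.0/11 -> Router A
123.149.144.225: longest match 123.128.0.0/11 -> Router A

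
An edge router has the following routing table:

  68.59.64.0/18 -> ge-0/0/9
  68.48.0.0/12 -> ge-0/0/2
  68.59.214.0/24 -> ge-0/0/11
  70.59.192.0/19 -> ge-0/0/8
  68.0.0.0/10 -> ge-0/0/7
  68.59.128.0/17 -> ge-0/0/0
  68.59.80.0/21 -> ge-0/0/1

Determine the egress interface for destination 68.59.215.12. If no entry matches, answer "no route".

Routes whose prefix contains 68.59.215.12:
  68.0.0.0/10 (68.0.0.0 - 68.63.255.255) -> ge-0/0/7
  68.48.0.0/12 (68.48.0.0 - 68.63.255.255) -> ge-0/0/2
  68.59.128.0/17 (68.59.128.0 - 68.59.255.255) -> ge-0/0/0
More-specific entries that do NOT match:
  68.59.214.0/24 (68.59.214.0 - 68.59.214.255) does not contain 68.59.215.12
  68.59.80.0/21 (68.59.80.0 - 68.59.87.255) does not contain 68.59.215.12
  70.59.192.0/19 (70.59.192.0 - 70.59.223.255) does not contain 68.59.215.12
  68.59.64.0/18 (68.59.64.0 - 68.59.127.255) does not contain 68.59.215.12
Longest matching prefix is /17 -> interface ge-0/0/0.

ge-0/0/0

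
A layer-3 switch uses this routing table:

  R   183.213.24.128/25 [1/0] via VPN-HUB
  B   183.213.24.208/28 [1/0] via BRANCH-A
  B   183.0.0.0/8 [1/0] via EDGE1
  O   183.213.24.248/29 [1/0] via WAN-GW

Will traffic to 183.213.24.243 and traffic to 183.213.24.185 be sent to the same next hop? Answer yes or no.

183.213.24.243: longest match 183.213.24.128/25 -> VPN-HUB
183.213.24.185: longest match 183.213.24.128/25 -> VPN-HUB

yes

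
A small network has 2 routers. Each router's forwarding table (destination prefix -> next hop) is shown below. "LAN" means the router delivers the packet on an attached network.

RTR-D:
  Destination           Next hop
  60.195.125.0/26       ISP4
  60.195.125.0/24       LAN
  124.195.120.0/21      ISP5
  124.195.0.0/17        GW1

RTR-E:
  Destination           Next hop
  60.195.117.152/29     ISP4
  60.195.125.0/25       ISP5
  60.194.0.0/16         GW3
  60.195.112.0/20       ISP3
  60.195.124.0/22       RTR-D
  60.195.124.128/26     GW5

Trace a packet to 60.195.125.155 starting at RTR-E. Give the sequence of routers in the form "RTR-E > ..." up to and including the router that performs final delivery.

At RTR-E: longest match for 60.195.125.155 is 60.195.124.0/22 -> RTR-D
At RTR-D: longest match for 60.195.125.155 is 60.195.125.0/24 -> LAN

RTR-E > RTR-D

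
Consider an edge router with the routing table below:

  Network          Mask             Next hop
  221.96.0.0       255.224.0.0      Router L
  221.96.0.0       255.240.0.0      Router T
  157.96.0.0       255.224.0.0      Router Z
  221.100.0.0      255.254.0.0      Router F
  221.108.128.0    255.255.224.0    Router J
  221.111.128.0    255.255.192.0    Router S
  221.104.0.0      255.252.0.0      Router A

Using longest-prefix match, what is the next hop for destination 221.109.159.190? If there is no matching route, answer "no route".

Routes whose prefix contains 221.109.159.190:
  221.96.0.0/11 (221.96.0.0 - 221.127.255.255) -> Router L
  221.96.0.0/12 (221.96.0.0 - 221.111.255.255) -> Router T
More-specific entries that do NOT match:
  221.108.128.0/19 (221.108.128.0 - 221.108.159.255) does not contain 221.109.159.190
  221.111.128.0/18 (221.111.128.0 - 221.111.191.255) does not contain 221.109.159.190
  221.100.0.0/15 (221.100.0.0 - 221.101.255.255) does not contain 221.109.159.190
  221.104.0.0/14 (221.104.0.0 - 221.107.255.255) does not contain 221.109.159.190
Longest matching prefix is /12 -> next hop Router T.

Router T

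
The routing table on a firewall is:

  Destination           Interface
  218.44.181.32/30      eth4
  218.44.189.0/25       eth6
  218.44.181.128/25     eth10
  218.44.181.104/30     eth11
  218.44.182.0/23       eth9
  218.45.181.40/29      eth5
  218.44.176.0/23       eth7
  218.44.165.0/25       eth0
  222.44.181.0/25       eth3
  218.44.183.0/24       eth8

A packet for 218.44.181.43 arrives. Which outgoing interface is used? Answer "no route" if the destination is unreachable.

No entry's prefix contains 218.44.181.43; there is no default route.

no route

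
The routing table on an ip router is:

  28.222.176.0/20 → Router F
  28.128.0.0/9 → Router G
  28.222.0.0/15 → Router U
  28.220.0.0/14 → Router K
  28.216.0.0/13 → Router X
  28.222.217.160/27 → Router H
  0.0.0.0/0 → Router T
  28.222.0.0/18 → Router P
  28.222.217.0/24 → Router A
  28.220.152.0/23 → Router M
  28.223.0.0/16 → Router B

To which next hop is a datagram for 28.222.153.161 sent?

Routes whose prefix contains 28.222.153.161:
  0.0.0.0/0 (default, matches everything) -> Router T
  28.128.0.0/9 (28.128.0.0 - 28.255.255.255) -> Router G
  28.216.0.0/13 (28.216.0.0 - 28.223.255.255) -> Router X
  28.220.0.0/14 (28.220.0.0 - 28.223.255.255) -> Router K
  28.222.0.0/15 (28.222.0.0 - 28.223.255.255) -> Router U
More-specific entries that do NOT match:
  28.222.217.160/27 (28.222.217.160 - 28.222.217.191) does not contain 28.222.153.161
  28.222.217.0/24 (28.222.217.0 - 28.222.217.255) does not contain 28.222.153.161
  28.220.152.0/23 (28.220.152.0 - 28.220.153.255) does not contain 28.222.153.161
  28.222.176.0/20 (28.222.176.0 - 28.222.191.255) does not contain 28.222.153.161
  28.222.0.0/18 (28.222.0.0 - 28.222.63.255) does not contain 28.222.153.161
  28.223.0.0/16 (28.223.0.0 - 28.223.255.255) does not contain 28.222.153.161
Longest matching prefix is /15 -> next hop Router U.

Router U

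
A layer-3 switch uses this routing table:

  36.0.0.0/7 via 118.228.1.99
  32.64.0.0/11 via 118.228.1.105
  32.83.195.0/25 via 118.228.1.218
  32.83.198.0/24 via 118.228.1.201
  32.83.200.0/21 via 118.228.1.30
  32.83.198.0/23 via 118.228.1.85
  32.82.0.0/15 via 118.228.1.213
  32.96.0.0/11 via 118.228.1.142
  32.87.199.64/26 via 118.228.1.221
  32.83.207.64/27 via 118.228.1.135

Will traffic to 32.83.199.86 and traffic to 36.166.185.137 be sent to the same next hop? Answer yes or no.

32.83.199.86: longest match 32.83.198.0/23 -> 118.228.1.85
36.166.185.137: longest match 36.0.0.0/7 -> 118.228.1.99

no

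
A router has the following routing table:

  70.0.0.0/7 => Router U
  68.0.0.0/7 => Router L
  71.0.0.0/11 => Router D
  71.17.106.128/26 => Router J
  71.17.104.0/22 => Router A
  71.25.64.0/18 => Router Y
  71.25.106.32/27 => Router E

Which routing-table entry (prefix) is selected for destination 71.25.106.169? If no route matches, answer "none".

71.25.64.0/18

Entries matching 71.25.106.169:
  70.0.0.0/7 (70.0.0.0 - 71.255.255.255)
  71.0.0.0/11 (71.0.0.0 - 71.31.255.255)
  71.25.64.0/18 (71.25.64.0 - 71.25.127.255)
Most specific is 71.25.64.0/18.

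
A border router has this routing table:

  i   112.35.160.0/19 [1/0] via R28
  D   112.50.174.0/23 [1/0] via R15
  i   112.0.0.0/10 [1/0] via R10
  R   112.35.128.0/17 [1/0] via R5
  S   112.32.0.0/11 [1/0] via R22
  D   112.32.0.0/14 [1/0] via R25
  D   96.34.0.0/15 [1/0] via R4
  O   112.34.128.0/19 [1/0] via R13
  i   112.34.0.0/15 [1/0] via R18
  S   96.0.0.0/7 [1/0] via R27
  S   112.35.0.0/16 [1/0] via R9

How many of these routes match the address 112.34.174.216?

Prefixes containing 112.34.174.216:
  112.0.0.0/10 (112.0.0.0 - 112.63.255.255)
  112.32.0.0/11 (112.32.0.0 - 112.63.255.255)
  112.32.0.0/14 (112.32.0.0 - 112.35.255.255)
  112.34.0.0/15 (112.34.0.0 - 112.35.255.255)
Total matching entries: 4.

4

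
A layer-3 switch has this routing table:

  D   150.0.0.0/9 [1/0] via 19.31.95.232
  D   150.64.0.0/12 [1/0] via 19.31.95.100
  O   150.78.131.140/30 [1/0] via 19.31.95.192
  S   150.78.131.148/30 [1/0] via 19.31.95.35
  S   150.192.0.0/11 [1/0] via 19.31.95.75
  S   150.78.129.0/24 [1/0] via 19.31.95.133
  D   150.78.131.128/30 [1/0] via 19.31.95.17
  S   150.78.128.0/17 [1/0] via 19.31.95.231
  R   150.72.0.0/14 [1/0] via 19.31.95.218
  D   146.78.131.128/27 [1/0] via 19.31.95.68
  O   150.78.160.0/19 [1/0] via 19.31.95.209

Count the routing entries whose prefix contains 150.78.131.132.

3

Prefixes containing 150.78.131.132:
  150.0.0.0/9 (150.0.0.0 - 150.127.255.255)
  150.64.0.0/12 (150.64.0.0 - 150.79.255.255)
  150.78.128.0/17 (150.78.128.0 - 150.78.255.255)
Total matching entries: 3.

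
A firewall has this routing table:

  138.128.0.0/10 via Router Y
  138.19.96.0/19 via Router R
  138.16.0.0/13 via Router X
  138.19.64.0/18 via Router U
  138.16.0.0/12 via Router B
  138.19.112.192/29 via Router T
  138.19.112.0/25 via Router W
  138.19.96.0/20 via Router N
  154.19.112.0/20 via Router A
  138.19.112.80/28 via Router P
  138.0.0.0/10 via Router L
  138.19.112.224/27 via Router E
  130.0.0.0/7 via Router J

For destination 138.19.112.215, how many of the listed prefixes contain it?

Prefixes containing 138.19.112.215:
  138.0.0.0/10 (138.0.0.0 - 138.63.255.255)
  138.16.0.0/12 (138.16.0.0 - 138.31.255.255)
  138.16.0.0/13 (138.16.0.0 - 138.23.255.255)
  138.19.64.0/18 (138.19.64.0 - 138.19.127.255)
  138.19.96.0/19 (138.19.96.0 - 138.19.127.255)
Total matching entries: 5.

5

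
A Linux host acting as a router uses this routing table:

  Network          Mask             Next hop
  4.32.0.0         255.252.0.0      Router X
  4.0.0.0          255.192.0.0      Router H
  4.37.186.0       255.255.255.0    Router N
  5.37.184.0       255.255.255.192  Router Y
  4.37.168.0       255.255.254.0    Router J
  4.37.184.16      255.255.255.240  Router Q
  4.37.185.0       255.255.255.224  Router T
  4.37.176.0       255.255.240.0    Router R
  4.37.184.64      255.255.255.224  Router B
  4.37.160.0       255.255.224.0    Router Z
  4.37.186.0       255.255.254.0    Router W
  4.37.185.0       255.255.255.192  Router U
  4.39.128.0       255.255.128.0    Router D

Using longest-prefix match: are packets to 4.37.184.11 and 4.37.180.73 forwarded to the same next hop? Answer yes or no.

4.37.184.11: longest match 4.37.176.0/20 -> Router R
4.37.180.73: longest match 4.37.176.0/20 -> Router R

yes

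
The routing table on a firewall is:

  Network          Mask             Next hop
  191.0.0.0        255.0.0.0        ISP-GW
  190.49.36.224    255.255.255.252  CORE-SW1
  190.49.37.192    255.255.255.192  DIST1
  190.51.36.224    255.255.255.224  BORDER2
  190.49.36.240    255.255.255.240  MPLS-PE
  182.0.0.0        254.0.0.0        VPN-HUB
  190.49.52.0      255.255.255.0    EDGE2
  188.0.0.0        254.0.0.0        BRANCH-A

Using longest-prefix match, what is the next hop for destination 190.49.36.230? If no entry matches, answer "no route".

No entry's prefix contains 190.49.36.230; there is no default route.

no route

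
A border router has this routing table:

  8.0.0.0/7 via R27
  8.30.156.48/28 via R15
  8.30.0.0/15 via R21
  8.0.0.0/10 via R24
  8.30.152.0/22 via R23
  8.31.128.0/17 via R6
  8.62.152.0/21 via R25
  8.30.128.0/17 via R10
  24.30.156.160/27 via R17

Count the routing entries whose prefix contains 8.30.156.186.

Prefixes containing 8.30.156.186:
  8.0.0.0/7 (8.0.0.0 - 9.255.255.255)
  8.0.0.0/10 (8.0.0.0 - 8.63.255.255)
  8.30.0.0/15 (8.30.0.0 - 8.31.255.255)
  8.30.128.0/17 (8.30.128.0 - 8.30.255.255)
Total matching entries: 4.

4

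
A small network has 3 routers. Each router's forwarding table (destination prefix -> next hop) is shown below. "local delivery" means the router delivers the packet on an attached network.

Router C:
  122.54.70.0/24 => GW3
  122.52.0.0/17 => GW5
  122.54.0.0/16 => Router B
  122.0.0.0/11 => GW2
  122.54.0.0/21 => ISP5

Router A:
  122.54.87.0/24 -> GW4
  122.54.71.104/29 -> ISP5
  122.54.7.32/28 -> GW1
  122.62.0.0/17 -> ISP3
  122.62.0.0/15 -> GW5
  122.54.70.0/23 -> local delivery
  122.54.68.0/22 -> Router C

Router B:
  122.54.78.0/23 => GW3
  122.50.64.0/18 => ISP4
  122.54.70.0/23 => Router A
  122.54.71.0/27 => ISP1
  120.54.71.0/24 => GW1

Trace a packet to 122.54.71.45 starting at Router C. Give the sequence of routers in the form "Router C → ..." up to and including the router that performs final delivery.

At Router C: longest match for 122.54.71.45 is 122.54.0.0/16 -> Router B
At Router B: longest match for 122.54.71.45 is 122.54.70.0/23 -> Router A
At Router A: longest match for 122.54.71.45 is 122.54.70.0/23 -> local delivery

Router C → Router B → Router A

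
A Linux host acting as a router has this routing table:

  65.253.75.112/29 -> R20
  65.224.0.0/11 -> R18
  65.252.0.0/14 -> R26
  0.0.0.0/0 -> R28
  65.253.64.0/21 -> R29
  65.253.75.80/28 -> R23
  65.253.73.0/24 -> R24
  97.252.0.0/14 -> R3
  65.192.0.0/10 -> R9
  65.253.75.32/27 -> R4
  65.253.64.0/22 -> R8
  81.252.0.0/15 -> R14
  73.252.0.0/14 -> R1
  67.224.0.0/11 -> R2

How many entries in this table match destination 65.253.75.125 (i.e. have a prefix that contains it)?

Prefixes containing 65.253.75.125:
  0.0.0.0/0 (default, matches everything)
  65.192.0.0/10 (65.192.0.0 - 65.255.255.255)
  65.224.0.0/11 (65.224.0.0 - 65.255.255.255)
  65.252.0.0/14 (65.252.0.0 - 65.255.255.255)
Total matching entries: 4.

4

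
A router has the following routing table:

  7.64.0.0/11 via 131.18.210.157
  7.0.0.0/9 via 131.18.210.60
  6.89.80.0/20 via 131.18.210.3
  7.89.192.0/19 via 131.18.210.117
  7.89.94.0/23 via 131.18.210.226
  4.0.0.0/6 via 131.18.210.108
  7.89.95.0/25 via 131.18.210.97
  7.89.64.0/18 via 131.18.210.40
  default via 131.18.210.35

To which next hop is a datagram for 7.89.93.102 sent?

Routes whose prefix contains 7.89.93.102:
  0.0.0.0/0 (default, matches everything) -> 131.18.210.35
  4.0.0.0/6 (4.0.0.0 - 7.255.255.255) -> 131.18.210.108
  7.0.0.0/9 (7.0.0.0 - 7.127.255.255) -> 131.18.210.60
  7.64.0.0/11 (7.64.0.0 - 7.95.255.255) -> 131.18.210.157
  7.89.64.0/18 (7.89.64.0 - 7.89.127.255) -> 131.18.210.40
More-specific entries that do NOT match:
  7.89.95.0/25 (7.89.95.0 - 7.89.95.127) does not contain 7.89.93.102
  7.89.94.0/23 (7.89.94.0 - 7.89.95.255) does not contain 7.89.93.102
  6.89.80.0/20 (6.89.80.0 - 6.89.95.255) does not contain 7.89.93.102
  7.89.192.0/19 (7.89.192.0 - 7.89.223.255) does not contain 7.89.93.102
Longest matching prefix is /18 -> next hop 131.18.210.40.

131.18.210.40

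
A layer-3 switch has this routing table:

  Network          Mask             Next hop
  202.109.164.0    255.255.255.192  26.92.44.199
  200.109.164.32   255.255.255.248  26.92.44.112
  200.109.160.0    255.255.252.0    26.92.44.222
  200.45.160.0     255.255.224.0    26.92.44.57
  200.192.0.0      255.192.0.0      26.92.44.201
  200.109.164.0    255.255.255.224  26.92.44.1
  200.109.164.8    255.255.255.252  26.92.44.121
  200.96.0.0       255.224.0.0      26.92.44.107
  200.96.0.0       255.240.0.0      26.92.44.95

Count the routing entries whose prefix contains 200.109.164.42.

2

Prefixes containing 200.109.164.42:
  200.96.0.0/11 (200.96.0.0 - 200.127.255.255)
  200.96.0.0/12 (200.96.0.0 - 200.111.255.255)
Total matching entries: 2.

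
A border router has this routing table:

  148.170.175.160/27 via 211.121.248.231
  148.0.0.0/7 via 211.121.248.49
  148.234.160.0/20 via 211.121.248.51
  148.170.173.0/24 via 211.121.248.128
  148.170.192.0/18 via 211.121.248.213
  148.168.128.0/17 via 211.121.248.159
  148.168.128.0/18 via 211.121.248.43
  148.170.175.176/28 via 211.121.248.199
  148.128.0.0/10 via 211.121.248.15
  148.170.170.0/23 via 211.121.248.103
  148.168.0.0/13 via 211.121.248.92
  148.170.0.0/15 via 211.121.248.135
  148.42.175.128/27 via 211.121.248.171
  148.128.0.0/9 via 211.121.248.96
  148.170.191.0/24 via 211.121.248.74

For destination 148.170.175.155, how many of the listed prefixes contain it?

Prefixes containing 148.170.175.155:
  148.0.0.0/7 (148.0.0.0 - 149.255.255.255)
  148.128.0.0/9 (148.128.0.0 - 148.255.255.255)
  148.128.0.0/10 (148.128.0.0 - 148.191.255.255)
  148.168.0.0/13 (148.168.0.0 - 148.175.255.255)
  148.170.0.0/15 (148.170.0.0 - 148.171.255.255)
Total matching entries: 5.

5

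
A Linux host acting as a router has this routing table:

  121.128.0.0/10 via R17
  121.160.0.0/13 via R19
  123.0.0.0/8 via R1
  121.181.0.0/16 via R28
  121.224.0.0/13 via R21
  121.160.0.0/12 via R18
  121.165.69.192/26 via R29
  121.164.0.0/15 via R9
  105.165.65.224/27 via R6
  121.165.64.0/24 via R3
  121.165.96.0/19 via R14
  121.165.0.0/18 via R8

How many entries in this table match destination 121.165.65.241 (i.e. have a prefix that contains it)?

Prefixes containing 121.165.65.241:
  121.128.0.0/10 (121.128.0.0 - 121.191.255.255)
  121.160.0.0/12 (121.160.0.0 - 121.175.255.255)
  121.160.0.0/13 (121.160.0.0 - 121.167.255.255)
  121.164.0.0/15 (121.164.0.0 - 121.165.255.255)
Total matching entries: 4.

4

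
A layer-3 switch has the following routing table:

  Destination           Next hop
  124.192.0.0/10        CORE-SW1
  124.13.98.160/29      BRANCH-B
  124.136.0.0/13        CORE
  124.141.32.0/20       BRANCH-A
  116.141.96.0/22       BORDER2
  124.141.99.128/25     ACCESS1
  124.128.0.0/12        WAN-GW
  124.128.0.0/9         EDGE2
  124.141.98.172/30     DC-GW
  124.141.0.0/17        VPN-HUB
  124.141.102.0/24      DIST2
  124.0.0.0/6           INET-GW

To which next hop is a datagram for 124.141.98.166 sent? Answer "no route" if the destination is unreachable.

Routes whose prefix contains 124.141.98.166:
  124.0.0.0/6 (124.0.0.0 - 127.255.255.255) -> INET-GW
  124.128.0.0/9 (124.128.0.0 - 124.255.255.255) -> EDGE2
  124.128.0.0/12 (124.128.0.0 - 124.143.255.255) -> WAN-GW
  124.136.0.0/13 (124.136.0.0 - 124.143.255.255) -> CORE
  124.141.0.0/17 (124.141.0.0 - 124.141.127.255) -> VPN-HUB
More-specific entries that do NOT match:
  124.141.98.172/30 (124.141.98.172 - 124.141.98.175) does not contain 124.141.98.166
  124.13.98.160/29 (124.13.98.160 - 124.13.98.167) does not contain 124.141.98.166
  124.141.99.128/25 (124.141.99.128 - 124.141.99.255) does not contain 124.141.98.166
  124.141.102.0/24 (124.141.102.0 - 124.141.102.255) does not contain 124.141.98.166
  116.141.96.0/22 (116.141.96.0 - 116.141.99.255) does not contain 124.141.98.166
  124.141.32.0/20 (124.141.32.0 - 124.141.47.255) does not contain 124.141.98.166
Longest matching prefix is /17 -> next hop VPN-HUB.

VPN-HUB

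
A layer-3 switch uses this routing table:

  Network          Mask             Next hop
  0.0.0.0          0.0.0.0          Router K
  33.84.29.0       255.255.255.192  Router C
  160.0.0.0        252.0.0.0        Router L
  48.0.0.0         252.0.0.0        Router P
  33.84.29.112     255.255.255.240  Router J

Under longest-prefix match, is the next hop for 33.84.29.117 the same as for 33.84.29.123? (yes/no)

yes

33.84.29.117: longest match 33.84.29.112/28 -> Router J
33.84.29.123: longest match 33.84.29.112/28 -> Router J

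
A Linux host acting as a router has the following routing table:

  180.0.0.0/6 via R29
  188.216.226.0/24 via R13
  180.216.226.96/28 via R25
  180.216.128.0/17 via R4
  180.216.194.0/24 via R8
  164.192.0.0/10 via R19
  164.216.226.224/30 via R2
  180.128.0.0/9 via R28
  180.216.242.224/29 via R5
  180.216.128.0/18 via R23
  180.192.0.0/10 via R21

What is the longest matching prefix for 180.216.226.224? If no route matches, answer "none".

180.216.128.0/17

Entries matching 180.216.226.224:
  180.0.0.0/6 (180.0.0.0 - 183.255.255.255)
  180.128.0.0/9 (180.128.0.0 - 180.255.255.255)
  180.192.0.0/10 (180.192.0.0 - 180.255.255.255)
  180.216.128.0/17 (180.216.128.0 - 180.216.255.255)
Most specific is 180.216.128.0/17.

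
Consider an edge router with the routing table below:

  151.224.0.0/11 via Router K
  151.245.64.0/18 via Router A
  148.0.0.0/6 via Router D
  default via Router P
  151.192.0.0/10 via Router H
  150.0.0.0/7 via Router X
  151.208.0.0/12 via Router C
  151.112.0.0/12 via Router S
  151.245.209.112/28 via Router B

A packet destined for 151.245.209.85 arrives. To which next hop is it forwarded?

Router K

Routes whose prefix contains 151.245.209.85:
  0.0.0.0/0 (default, matches everything) -> Router P
  148.0.0.0/6 (148.0.0.0 - 151.255.255.255) -> Router D
  150.0.0.0/7 (150.0.0.0 - 151.255.255.255) -> Router X
  151.192.0.0/10 (151.192.0.0 - 151.255.255.255) -> Router H
  151.224.0.0/11 (151.224.0.0 - 151.255.255.255) -> Router K
More-specific entries that do NOT match:
  151.245.209.112/28 (151.245.209.112 - 151.245.209.127) does not contain 151.245.209.85
  151.245.64.0/18 (151.245.64.0 - 151.245.127.255) does not contain 151.245.209.85
  151.208.0.0/12 (151.208.0.0 - 151.223.255.255) does not contain 151.245.209.85
  151.112.0.0/12 (151.112.0.0 - 151.127.255.255) does not contain 151.245.209.85
Longest matching prefix is /11 -> next hop Router K.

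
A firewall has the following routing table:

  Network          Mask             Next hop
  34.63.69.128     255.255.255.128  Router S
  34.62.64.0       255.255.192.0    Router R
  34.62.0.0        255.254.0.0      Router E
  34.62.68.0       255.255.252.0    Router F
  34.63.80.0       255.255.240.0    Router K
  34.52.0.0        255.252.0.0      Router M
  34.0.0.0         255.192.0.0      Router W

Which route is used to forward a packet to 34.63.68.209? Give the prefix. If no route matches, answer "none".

34.62.0.0/15

Entries matching 34.63.68.209:
  34.0.0.0/10 (34.0.0.0 - 34.63.255.255)
  34.62.0.0/15 (34.62.0.0 - 34.63.255.255)
Most specific is 34.62.0.0/15.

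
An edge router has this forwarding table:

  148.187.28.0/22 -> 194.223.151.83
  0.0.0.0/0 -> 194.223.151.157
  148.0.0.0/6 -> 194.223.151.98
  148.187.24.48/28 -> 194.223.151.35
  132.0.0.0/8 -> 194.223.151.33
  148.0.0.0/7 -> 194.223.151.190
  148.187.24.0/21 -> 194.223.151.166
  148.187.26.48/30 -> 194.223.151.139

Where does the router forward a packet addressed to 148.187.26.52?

194.223.151.166

Routes whose prefix contains 148.187.26.52:
  0.0.0.0/0 (default, matches everything) -> 194.223.151.157
  148.0.0.0/6 (148.0.0.0 - 151.255.255.255) -> 194.223.151.98
  148.0.0.0/7 (148.0.0.0 - 149.255.255.255) -> 194.223.151.190
  148.187.24.0/21 (148.187.24.0 - 148.187.31.255) -> 194.223.151.166
More-specific entries that do NOT match:
  148.187.26.48/30 (148.187.26.48 - 148.187.26.51) does not contain 148.187.26.52
  148.187.24.48/28 (148.187.24.48 - 148.187.24.63) does not contain 148.187.26.52
  148.187.28.0/22 (148.187.28.0 - 148.187.31.255) does not contain 148.187.26.52
Longest matching prefix is /21 -> next hop 194.223.151.166.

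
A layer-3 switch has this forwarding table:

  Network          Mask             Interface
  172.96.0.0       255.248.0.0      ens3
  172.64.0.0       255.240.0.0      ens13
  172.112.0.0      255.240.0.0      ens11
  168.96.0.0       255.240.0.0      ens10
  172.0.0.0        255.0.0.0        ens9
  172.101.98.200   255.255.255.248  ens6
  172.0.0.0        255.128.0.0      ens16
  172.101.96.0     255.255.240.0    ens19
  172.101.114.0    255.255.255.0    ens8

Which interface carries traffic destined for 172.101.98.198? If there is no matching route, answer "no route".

ens19

Routes whose prefix contains 172.101.98.198:
  172.0.0.0/8 (172.0.0.0 - 172.255.255.255) -> ens9
  172.0.0.0/9 (172.0.0.0 - 172.127.255.255) -> ens16
  172.96.0.0/13 (172.96.0.0 - 172.103.255.255) -> ens3
  172.101.96.0/20 (172.101.96.0 - 172.101.111.255) -> ens19
More-specific entries that do NOT match:
  172.101.98.200/29 (172.101.98.200 - 172.101.98.207) does not contain 172.101.98.198
  172.101.114.0/24 (172.101.114.0 - 172.101.114.255) does not contain 172.101.98.198
Longest matching prefix is /20 -> interface ens19.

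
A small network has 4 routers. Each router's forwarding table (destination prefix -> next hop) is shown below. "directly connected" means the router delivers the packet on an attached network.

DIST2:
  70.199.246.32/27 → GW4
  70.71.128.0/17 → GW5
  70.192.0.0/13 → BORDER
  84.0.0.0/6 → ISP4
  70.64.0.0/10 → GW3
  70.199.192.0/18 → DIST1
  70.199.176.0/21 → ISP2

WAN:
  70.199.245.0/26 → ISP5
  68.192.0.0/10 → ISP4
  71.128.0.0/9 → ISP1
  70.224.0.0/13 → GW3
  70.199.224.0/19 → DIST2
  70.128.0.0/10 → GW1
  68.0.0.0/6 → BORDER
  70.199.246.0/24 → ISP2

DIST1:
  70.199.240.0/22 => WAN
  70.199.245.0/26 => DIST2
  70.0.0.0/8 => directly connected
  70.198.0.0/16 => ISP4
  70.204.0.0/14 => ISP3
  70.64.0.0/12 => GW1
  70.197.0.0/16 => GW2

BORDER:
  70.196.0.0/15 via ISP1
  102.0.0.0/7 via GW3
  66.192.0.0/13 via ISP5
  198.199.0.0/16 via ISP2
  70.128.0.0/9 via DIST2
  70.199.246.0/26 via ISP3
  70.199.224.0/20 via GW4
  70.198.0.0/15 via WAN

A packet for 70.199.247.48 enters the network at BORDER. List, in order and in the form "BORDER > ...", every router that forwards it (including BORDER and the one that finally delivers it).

At BORDER: longest match for 70.199.247.48 is 70.198.0.0/15 -> WAN
At WAN: longest match for 70.199.247.48 is 70.199.224.0/19 -> DIST2
At DIST2: longest match for 70.199.247.48 is 70.199.192.0/18 -> DIST1
At DIST1: longest match for 70.199.247.48 is 70.0.0.0/8 -> directly connected

BORDER > WAN > DIST2 > DIST1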